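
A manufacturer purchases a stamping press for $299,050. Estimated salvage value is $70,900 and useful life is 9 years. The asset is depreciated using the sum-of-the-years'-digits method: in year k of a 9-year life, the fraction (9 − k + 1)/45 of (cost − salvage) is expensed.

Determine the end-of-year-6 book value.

Depreciable base = $299,050 − $70,900 = $228,150.
Sum of the years' digits = 9+8+7+6+5+4+3+2+1 = 45.
Year 1: $228,150 × 9/45 = $45,630. Book value $253,420.
Year 2: $228,150 × 8/45 = $40,560. Book value $212,860.
Year 3: $228,150 × 7/45 = $35,490. Book value $177,370.
Year 4: $228,150 × 6/45 = $30,420. Book value $146,950.
Year 5: $228,150 × 5/45 = $25,350. Book value $121,600.
Year 6: $228,150 × 4/45 = $20,280. Book value $101,320.

$101,320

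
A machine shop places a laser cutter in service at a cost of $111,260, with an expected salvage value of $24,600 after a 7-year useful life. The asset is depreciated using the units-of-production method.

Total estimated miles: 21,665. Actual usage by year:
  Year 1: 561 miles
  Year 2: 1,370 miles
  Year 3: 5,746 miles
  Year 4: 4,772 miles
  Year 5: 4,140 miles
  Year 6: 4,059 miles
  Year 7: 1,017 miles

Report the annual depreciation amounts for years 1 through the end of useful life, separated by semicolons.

Depreciable base = $111,260 − $24,600 = $86,660.
Rate = $86,660 / 21,665 miles = $4 per mile.
Year 1: 561 × $4 = $2,244. Book value $109,016.
Year 2: 1,370 × $4 = $5,480. Book value $103,536.
Year 3: 5,746 × $4 = $22,984. Book value $80,552.
Year 4: 4,772 × $4 = $19,088. Book value $61,464.
Year 5: 4,140 × $4 = $16,560. Book value $44,904.
Year 6: 4,059 × $4 = $16,236. Book value $28,668.
Year 7: 1,017 × $4 = $4,068. Book value $24,600.

$2,244; $5,480; $22,984; $19,088; $16,560; $16,236; $4,068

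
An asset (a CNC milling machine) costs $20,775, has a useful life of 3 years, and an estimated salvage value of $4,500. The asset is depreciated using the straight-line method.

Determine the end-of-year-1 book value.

Depreciable base = $20,775 − $4,500 = $16,275.
Annual expense = $16,275 / 3 = $5,425.
End of year 1: book value $15,350.

$15,350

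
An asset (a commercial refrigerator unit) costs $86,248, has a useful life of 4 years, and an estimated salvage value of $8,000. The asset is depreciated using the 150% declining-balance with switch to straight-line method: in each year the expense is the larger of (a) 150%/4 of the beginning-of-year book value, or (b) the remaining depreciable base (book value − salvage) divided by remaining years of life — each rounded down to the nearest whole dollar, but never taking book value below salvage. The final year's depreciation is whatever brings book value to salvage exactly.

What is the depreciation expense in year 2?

$20,214

Depreciable base = $86,248 − $8,000 = $78,248.
Year 1: DB = ⌊$86,248 × 150%/4⌋ = $32,343; SL = ⌊$78,248/4⌋ = $19,562 → take DB $32,343. Book value $53,905.
Year 2: DB = ⌊$53,905 × 150%/4⌋ = $20,214; SL = ⌊$45,905/3⌋ = $15,301 → take DB $20,214. Book value $33,691.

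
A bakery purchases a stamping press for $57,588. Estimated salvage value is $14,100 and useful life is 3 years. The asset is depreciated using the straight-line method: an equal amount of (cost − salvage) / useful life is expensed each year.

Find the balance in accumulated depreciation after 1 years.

Depreciable base = $57,588 − $14,100 = $43,488.
Annual expense = $43,488 / 3 = $14,496.
End of year 1: book value $43,092.
Accumulated through year 1 = $57,588 − $43,092 = $14,496.

$14,496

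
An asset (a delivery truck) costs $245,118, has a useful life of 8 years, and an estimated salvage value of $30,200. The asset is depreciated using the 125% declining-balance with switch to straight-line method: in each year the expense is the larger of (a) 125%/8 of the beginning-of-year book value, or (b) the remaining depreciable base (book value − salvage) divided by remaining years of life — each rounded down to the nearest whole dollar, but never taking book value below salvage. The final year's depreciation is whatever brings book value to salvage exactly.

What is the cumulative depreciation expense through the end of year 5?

Depreciable base = $245,118 − $30,200 = $214,918.
Year 1: DB = ⌊$245,118 × 125%/8⌋ = $38,299; SL = ⌊$214,918/8⌋ = $26,864 → take DB $38,299. Book value $206,819.
Year 2: DB = ⌊$206,819 × 125%/8⌋ = $32,315; SL = ⌊$176,619/7⌋ = $25,231 → take DB $32,315. Book value $174,504.
Year 3: DB = ⌊$174,504 × 125%/8⌋ = $27,266; SL = ⌊$144,304/6⌋ = $24,050 → take DB $27,266. Book value $147,238.
Year 4: DB = ⌊$147,238 × 125%/8⌋ = $23,005; SL = ⌊$117,038/5⌋ = $23,407 → take SL $23,407. Book value $123,831.
Year 5: DB = ⌊$123,831 × 125%/8⌋ = $19,348; SL = ⌊$93,631/4⌋ = $23,407 → take SL $23,407. Book value $100,424.
Accumulated through year 5 = $245,118 − $100,424 = $144,694.

$144,694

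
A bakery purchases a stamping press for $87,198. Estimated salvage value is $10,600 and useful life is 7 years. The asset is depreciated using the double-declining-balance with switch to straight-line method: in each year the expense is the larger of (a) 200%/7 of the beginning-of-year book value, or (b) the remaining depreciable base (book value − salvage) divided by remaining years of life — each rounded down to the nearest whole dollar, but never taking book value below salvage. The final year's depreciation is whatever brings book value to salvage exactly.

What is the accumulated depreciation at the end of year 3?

$55,419

Depreciable base = $87,198 − $10,600 = $76,598.
Year 1: DB = ⌊$87,198 × 200%/7⌋ = $24,913; SL = ⌊$76,598/7⌋ = $10,942 → take DB $24,913. Book value $62,285.
Year 2: DB = ⌊$62,285 × 200%/7⌋ = $17,795; SL = ⌊$51,685/6⌋ = $8,614 → take DB $17,795. Book value $44,490.
Year 3: DB = ⌊$44,490 × 200%/7⌋ = $12,711; SL = ⌊$33,890/5⌋ = $6,778 → take DB $12,711. Book value $31,779.
Accumulated through year 3 = $87,198 − $31,779 = $55,419.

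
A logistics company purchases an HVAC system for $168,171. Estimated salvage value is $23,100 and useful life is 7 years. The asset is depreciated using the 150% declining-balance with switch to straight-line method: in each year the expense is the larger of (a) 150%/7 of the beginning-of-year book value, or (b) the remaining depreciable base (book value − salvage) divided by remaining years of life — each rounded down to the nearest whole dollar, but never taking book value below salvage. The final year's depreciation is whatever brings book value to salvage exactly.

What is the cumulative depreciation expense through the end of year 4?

Depreciable base = $168,171 − $23,100 = $145,071.
Year 1: DB = ⌊$168,171 × 150%/7⌋ = $36,036; SL = ⌊$145,071/7⌋ = $20,724 → take DB $36,036. Book value $132,135.
Year 2: DB = ⌊$132,135 × 150%/7⌋ = $28,314; SL = ⌊$109,035/6⌋ = $18,172 → take DB $28,314. Book value $103,821.
Year 3: DB = ⌊$103,821 × 150%/7⌋ = $22,247; SL = ⌊$80,721/5⌋ = $16,144 → take DB $22,247. Book value $81,574.
Year 4: DB = ⌊$81,574 × 150%/7⌋ = $17,480; SL = ⌊$58,474/4⌋ = $14,618 → take DB $17,480. Book value $64,094.
Accumulated through year 4 = $168,171 − $64,094 = $104,077.

$104,077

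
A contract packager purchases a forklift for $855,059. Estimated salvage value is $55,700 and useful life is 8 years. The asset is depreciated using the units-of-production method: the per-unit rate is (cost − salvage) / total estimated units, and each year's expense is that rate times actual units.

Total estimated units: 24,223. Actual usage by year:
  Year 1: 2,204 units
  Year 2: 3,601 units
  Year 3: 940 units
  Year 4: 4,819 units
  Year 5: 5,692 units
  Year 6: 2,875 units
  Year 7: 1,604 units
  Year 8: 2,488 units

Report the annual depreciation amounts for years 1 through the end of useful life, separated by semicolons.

$72,732; $118,833; $31,020; $159,027; $187,836; $94,875; $52,932; $82,104

Depreciable base = $855,059 − $55,700 = $799,359.
Rate = $799,359 / 24,223 units = $33 per unit.
Year 1: 2,204 × $33 = $72,732. Book value $782,327.
Year 2: 3,601 × $33 = $118,833. Book value $663,494.
Year 3: 940 × $33 = $31,020. Book value $632,474.
Year 4: 4,819 × $33 = $159,027. Book value $473,447.
Year 5: 5,692 × $33 = $187,836. Book value $285,611.
Year 6: 2,875 × $33 = $94,875. Book value $190,736.
Year 7: 1,604 × $33 = $52,932. Book value $137,804.
Year 8: 2,488 × $33 = $82,104. Book value $55,700.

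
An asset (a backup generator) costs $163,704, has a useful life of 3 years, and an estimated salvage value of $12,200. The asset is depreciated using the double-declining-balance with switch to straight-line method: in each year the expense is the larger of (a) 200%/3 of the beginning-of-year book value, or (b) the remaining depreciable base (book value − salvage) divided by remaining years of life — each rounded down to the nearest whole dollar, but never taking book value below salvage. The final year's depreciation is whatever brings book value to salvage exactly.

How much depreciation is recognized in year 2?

$36,378

Depreciable base = $163,704 − $12,200 = $151,504.
Year 1: DB = ⌊$163,704 × 200%/3⌋ = $109,136; SL = ⌊$151,504/3⌋ = $50,501 → take DB $109,136. Book value $54,568.
Year 2: DB = ⌊$54,568 × 200%/3⌋ = $36,378; SL = ⌊$42,368/2⌋ = $21,184 → take DB $36,378. Book value $18,190.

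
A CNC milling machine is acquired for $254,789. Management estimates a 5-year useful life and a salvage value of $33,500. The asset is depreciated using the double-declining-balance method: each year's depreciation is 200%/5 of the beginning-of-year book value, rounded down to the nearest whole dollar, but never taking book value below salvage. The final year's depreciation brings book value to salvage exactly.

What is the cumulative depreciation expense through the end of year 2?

Depreciable base = $254,789 − $33,500 = $221,289.
Year 1: ⌊$254,789 × 200%/5⌋ = $101,915. Book value $152,874.
Year 2: ⌊$152,874 × 200%/5⌋ = $61,149. Book value $91,725.
Accumulated through year 2 = $254,789 − $91,725 = $163,064.

$163,064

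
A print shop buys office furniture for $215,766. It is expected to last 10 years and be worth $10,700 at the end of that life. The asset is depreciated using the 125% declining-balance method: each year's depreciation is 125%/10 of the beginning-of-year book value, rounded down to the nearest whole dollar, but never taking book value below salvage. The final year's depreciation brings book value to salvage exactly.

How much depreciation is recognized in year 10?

$54,175

Depreciable base = $215,766 − $10,700 = $205,066.
Year 1: ⌊$215,766 × 125%/10⌋ = $26,970. Book value $188,796.
Year 2: ⌊$188,796 × 125%/10⌋ = $23,599. Book value $165,197.
Year 3: ⌊$165,197 × 125%/10⌋ = $20,649. Book value $144,548.
Year 4: ⌊$144,548 × 125%/10⌋ = $18,068. Book value $126,480.
Year 5: ⌊$126,480 × 125%/10⌋ = $15,810. Book value $110,670.
Year 6: ⌊$110,670 × 125%/10⌋ = $13,833. Book value $96,837.
Year 7: ⌊$96,837 × 125%/10⌋ = $12,104. Book value $84,733.
Year 8: ⌊$84,733 × 125%/10⌋ = $10,591. Book value $74,142.
Year 9: ⌊$74,142 × 125%/10⌋ = $9,267. Book value $64,875.
Year 10 (final): $64,875 − $10,700 = $54,175. Book value $10,700.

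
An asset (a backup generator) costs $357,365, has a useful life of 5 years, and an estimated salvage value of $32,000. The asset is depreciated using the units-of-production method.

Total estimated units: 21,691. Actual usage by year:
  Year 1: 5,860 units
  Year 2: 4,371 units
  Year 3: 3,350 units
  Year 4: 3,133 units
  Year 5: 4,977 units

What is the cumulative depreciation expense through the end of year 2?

Depreciable base = $357,365 − $32,000 = $325,365.
Rate = $325,365 / 21,691 units = $15 per unit.
Year 1: 5,860 × $15 = $87,900. Book value $269,465.
Year 2: 4,371 × $15 = $65,565. Book value $203,900.
Accumulated through year 2 = $357,365 − $203,900 = $153,465.

$153,465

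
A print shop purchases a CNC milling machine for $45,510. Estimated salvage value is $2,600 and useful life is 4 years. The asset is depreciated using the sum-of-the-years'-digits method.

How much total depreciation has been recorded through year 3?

Depreciable base = $45,510 − $2,600 = $42,910.
Sum of the years' digits = 4+3+2+1 = 10.
Year 1: $42,910 × 4/10 = $17,164. Book value $28,346.
Year 2: $42,910 × 3/10 = $12,873. Book value $15,473.
Year 3: $42,910 × 2/10 = $8,582. Book value $6,891.
Accumulated through year 3 = $45,510 − $6,891 = $38,619.

$38,619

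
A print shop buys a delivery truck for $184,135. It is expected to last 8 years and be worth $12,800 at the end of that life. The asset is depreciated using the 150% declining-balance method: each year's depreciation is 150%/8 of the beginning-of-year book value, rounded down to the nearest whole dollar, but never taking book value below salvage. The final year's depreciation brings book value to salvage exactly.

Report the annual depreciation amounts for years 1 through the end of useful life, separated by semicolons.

Depreciable base = $184,135 − $12,800 = $171,335.
Year 1: ⌊$184,135 × 150%/8⌋ = $34,525. Book value $149,610.
Year 2: ⌊$149,610 × 150%/8⌋ = $28,051. Book value $121,559.
Year 3: ⌊$121,559 × 150%/8⌋ = $22,792. Book value $98,767.
Year 4: ⌊$98,767 × 150%/8⌋ = $18,518. Book value $80,249.
Year 5: ⌊$80,249 × 150%/8⌋ = $15,046. Book value $65,203.
Year 6: ⌊$65,203 × 150%/8⌋ = $12,225. Book value $52,978.
Year 7: ⌊$52,978 × 150%/8⌋ = $9,933. Book value $43,045.
Year 8 (final): $43,045 − $12,800 = $30,245. Book value $12,800.

$34,525; $28,051; $22,792; $18,518; $15,046; $12,225; $9,933; $30,245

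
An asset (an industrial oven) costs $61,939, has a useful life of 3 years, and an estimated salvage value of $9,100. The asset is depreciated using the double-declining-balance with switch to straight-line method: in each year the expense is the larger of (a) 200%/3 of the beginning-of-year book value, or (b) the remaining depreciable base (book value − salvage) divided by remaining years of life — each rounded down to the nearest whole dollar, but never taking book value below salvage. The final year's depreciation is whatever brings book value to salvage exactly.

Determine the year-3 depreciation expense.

Depreciable base = $61,939 − $9,100 = $52,839.
Year 1: DB = ⌊$61,939 × 200%/3⌋ = $41,292; SL = ⌊$52,839/3⌋ = $17,613 → take DB $41,292. Book value $20,647.
Year 2: DB = ⌊$20,647 × 200%/3⌋ = $13,764; SL = ⌊$11,547/2⌋ = $5,773 → take DB $13,764, capped at $11,547. Book value $9,100.
Year 3 (final): $9,100 − $9,100 = $0. Book value $9,100.

$0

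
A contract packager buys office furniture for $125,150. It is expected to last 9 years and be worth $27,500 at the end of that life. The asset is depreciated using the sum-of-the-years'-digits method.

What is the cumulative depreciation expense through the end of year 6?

Depreciable base = $125,150 − $27,500 = $97,650.
Sum of the years' digits = 9+8+7+6+5+4+3+2+1 = 45.
Year 1: $97,650 × 9/45 = $19,530. Book value $105,620.
Year 2: $97,650 × 8/45 = $17,360. Book value $88,260.
Year 3: $97,650 × 7/45 = $15,190. Book value $73,070.
Year 4: $97,650 × 6/45 = $13,020. Book value $60,050.
Year 5: $97,650 × 5/45 = $10,850. Book value $49,200.
Year 6: $97,650 × 4/45 = $8,680. Book value $40,520.
Accumulated through year 6 = $125,150 − $40,520 = $84,630.

$84,630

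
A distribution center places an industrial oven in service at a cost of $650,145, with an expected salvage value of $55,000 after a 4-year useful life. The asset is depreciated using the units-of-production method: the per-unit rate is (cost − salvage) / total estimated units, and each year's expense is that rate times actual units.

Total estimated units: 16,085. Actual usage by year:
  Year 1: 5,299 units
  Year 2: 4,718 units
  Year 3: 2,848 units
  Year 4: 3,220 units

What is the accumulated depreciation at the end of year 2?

$370,629

Depreciable base = $650,145 − $55,000 = $595,145.
Rate = $595,145 / 16,085 units = $37 per unit.
Year 1: 5,299 × $37 = $196,063. Book value $454,082.
Year 2: 4,718 × $37 = $174,566. Book value $279,516.
Accumulated through year 2 = $650,145 − $279,516 = $370,629.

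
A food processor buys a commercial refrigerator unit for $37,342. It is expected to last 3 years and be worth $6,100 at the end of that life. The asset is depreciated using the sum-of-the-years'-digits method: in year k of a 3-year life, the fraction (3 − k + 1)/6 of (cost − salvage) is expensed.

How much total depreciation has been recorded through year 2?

$26,035

Depreciable base = $37,342 − $6,100 = $31,242.
Sum of the years' digits = 3+2+1 = 6.
Year 1: $31,242 × 3/6 = $15,621. Book value $21,721.
Year 2: $31,242 × 2/6 = $10,414. Book value $11,307.
Accumulated through year 2 = $37,342 − $11,307 = $26,035.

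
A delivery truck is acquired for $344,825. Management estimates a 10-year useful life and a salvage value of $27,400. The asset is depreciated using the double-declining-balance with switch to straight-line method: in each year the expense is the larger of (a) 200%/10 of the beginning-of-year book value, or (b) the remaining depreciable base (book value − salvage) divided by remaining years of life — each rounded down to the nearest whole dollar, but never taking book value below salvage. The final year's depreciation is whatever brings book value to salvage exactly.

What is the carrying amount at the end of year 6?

Depreciable base = $344,825 − $27,400 = $317,425.
Year 1: DB = ⌊$344,825 × 200%/10⌋ = $68,965; SL = ⌊$317,425/10⌋ = $31,742 → take DB $68,965. Book value $275,860.
Year 2: DB = ⌊$275,860 × 200%/10⌋ = $55,172; SL = ⌊$248,460/9⌋ = $27,606 → take DB $55,172. Book value $220,688.
Year 3: DB = ⌊$220,688 × 200%/10⌋ = $44,137; SL = ⌊$193,288/8⌋ = $24,161 → take DB $44,137. Book value $176,551.
Year 4: DB = ⌊$176,551 × 200%/10⌋ = $35,310; SL = ⌊$149,151/7⌋ = $21,307 → take DB $35,310. Book value $141,241.
Year 5: DB = ⌊$141,241 × 200%/10⌋ = $28,248; SL = ⌊$113,841/6⌋ = $18,973 → take DB $28,248. Book value $112,993.
Year 6: DB = ⌊$112,993 × 200%/10⌋ = $22,598; SL = ⌊$85,593/5⌋ = $17,118 → take DB $22,598. Book value $90,395.

$90,395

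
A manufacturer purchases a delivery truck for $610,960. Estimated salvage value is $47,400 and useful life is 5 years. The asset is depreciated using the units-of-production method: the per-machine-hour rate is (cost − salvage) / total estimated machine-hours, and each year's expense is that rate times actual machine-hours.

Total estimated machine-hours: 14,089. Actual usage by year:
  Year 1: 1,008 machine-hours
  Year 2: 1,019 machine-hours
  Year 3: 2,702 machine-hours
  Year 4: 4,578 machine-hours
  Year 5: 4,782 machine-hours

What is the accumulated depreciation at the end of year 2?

Depreciable base = $610,960 − $47,400 = $563,560.
Rate = $563,560 / 14,089 machine-hours = $40 per machine-hour.
Year 1: 1,008 × $40 = $40,320. Book value $570,640.
Year 2: 1,019 × $40 = $40,760. Book value $529,880.
Accumulated through year 2 = $610,960 − $529,880 = $81,080.

$81,080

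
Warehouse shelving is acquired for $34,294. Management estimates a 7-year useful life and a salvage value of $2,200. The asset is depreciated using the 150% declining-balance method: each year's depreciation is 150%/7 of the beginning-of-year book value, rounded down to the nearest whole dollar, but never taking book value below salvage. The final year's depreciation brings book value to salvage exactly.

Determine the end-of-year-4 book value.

$13,072

Depreciable base = $34,294 − $2,200 = $32,094.
Year 1: ⌊$34,294 × 150%/7⌋ = $7,348. Book value $26,946.
Year 2: ⌊$26,946 × 150%/7⌋ = $5,774. Book value $21,172.
Year 3: ⌊$21,172 × 150%/7⌋ = $4,536. Book value $16,636.
Year 4: ⌊$16,636 × 150%/7⌋ = $3,564. Book value $13,072.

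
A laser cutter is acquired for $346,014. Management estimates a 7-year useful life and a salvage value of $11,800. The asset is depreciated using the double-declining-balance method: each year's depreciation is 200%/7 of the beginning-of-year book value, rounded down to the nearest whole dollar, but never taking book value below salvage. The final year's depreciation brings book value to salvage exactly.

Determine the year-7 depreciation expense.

Depreciable base = $346,014 − $11,800 = $334,214.
Year 1: ⌊$346,014 × 200%/7⌋ = $98,861. Book value $247,153.
Year 2: ⌊$247,153 × 200%/7⌋ = $70,615. Book value $176,538.
Year 3: ⌊$176,538 × 200%/7⌋ = $50,439. Book value $126,099.
Year 4: ⌊$126,099 × 200%/7⌋ = $36,028. Book value $90,071.
Year 5: ⌊$90,071 × 200%/7⌋ = $25,734. Book value $64,337.
Year 6: ⌊$64,337 × 200%/7⌋ = $18,382. Book value $45,955.
Year 7 (final): $45,955 − $11,800 = $34,155. Book value $11,800.

$34,155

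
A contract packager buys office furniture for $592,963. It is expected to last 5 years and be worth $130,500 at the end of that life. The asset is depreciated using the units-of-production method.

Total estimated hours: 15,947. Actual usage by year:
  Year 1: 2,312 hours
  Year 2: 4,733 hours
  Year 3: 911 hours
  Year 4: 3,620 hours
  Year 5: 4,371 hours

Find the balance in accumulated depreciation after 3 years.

Depreciable base = $592,963 − $130,500 = $462,463.
Rate = $462,463 / 15,947 hours = $29 per hour.
Year 1: 2,312 × $29 = $67,048. Book value $525,915.
Year 2: 4,733 × $29 = $137,257. Book value $388,658.
Year 3: 911 × $29 = $26,419. Book value $362,239.
Accumulated through year 3 = $592,963 − $362,239 = $230,724.

$230,724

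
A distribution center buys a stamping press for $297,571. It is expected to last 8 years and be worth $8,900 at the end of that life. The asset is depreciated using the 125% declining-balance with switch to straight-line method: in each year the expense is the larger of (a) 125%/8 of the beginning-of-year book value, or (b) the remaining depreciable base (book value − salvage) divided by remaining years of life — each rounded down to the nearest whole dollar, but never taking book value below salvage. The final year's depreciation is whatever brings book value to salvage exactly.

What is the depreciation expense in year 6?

$33,824

Depreciable base = $297,571 − $8,900 = $288,671.
Year 1: DB = ⌊$297,571 × 125%/8⌋ = $46,495; SL = ⌊$288,671/8⌋ = $36,083 → take DB $46,495. Book value $251,076.
Year 2: DB = ⌊$251,076 × 125%/8⌋ = $39,230; SL = ⌊$242,176/7⌋ = $34,596 → take DB $39,230. Book value $211,846.
Year 3: DB = ⌊$211,846 × 125%/8⌋ = $33,100; SL = ⌊$202,946/6⌋ = $33,824 → take SL $33,824. Book value $178,022.
Year 4: DB = ⌊$178,022 × 125%/8⌋ = $27,815; SL = ⌊$169,122/5⌋ = $33,824 → take SL $33,824. Book value $144,198.
Year 5: DB = ⌊$144,198 × 125%/8⌋ = $22,530; SL = ⌊$135,298/4⌋ = $33,824 → take SL $33,824. Book value $110,374.
Year 6: DB = ⌊$110,374 × 125%/8⌋ = $17,245; SL = ⌊$101,474/3⌋ = $33,824 → take SL $33,824. Book value $76,550.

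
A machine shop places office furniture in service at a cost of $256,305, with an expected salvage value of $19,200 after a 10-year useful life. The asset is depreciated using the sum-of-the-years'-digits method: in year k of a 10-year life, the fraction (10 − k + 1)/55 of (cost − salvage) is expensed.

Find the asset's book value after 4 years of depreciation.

$109,731

Depreciable base = $256,305 − $19,200 = $237,105.
Sum of the years' digits = 10+9+8+7+6+5+4+3+2+1 = 55.
Year 1: $237,105 × 10/55 = $43,110. Book value $213,195.
Year 2: $237,105 × 9/55 = $38,799. Book value $174,396.
Year 3: $237,105 × 8/55 = $34,488. Book value $139,908.
Year 4: $237,105 × 7/55 = $30,177. Book value $109,731.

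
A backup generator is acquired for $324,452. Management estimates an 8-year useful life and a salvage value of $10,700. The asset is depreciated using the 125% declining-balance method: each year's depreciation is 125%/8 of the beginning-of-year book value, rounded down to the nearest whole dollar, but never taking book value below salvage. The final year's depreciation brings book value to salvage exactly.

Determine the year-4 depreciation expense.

Depreciable base = $324,452 − $10,700 = $313,752.
Year 1: ⌊$324,452 × 125%/8⌋ = $50,695. Book value $273,757.
Year 2: ⌊$273,757 × 125%/8⌋ = $42,774. Book value $230,983.
Year 3: ⌊$230,983 × 125%/8⌋ = $36,091. Book value $194,892.
Year 4: ⌊$194,892 × 125%/8⌋ = $30,451. Book value $164,441.

$30,451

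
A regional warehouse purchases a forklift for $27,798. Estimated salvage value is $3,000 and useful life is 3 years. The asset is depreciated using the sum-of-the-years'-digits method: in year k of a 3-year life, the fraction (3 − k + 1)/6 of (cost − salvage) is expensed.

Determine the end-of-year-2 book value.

$7,133

Depreciable base = $27,798 − $3,000 = $24,798.
Sum of the years' digits = 3+2+1 = 6.
Year 1: $24,798 × 3/6 = $12,399. Book value $15,399.
Year 2: $24,798 × 2/6 = $8,266. Book value $7,133.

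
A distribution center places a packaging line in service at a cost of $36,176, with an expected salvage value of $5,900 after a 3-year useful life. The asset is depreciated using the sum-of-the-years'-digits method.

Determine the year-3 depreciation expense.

Depreciable base = $36,176 − $5,900 = $30,276.
Sum of the years' digits = 3+2+1 = 6.
Year 1: $30,276 × 3/6 = $15,138. Book value $21,038.
Year 2: $30,276 × 2/6 = $10,092. Book value $10,946.
Year 3: $30,276 × 1/6 = $5,046. Book value $5,900.

$5,046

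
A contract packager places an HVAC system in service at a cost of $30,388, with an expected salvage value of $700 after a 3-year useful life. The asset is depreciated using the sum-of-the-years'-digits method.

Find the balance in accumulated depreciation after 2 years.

Depreciable base = $30,388 − $700 = $29,688.
Sum of the years' digits = 3+2+1 = 6.
Year 1: $29,688 × 3/6 = $14,844. Book value $15,544.
Year 2: $29,688 × 2/6 = $9,896. Book value $5,648.
Accumulated through year 2 = $30,388 − $5,648 = $24,740.

$24,740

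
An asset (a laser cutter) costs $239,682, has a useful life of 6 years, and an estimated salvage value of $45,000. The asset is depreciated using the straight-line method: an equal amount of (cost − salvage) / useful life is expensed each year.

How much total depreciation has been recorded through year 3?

$97,341

Depreciable base = $239,682 − $45,000 = $194,682.
Annual expense = $194,682 / 6 = $32,447.
End of year 1: book value $207,235.
End of year 2: book value $174,788.
End of year 3: book value $142,341.
Accumulated through year 3 = $239,682 − $142,341 = $97,341.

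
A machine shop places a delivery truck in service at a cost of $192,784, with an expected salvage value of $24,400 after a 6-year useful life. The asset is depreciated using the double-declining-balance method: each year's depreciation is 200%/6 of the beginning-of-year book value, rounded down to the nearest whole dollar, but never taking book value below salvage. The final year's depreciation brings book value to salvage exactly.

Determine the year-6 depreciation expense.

$988

Depreciable base = $192,784 − $24,400 = $168,384.
Year 1: ⌊$192,784 × 200%/6⌋ = $64,261. Book value $128,523.
Year 2: ⌊$128,523 × 200%/6⌋ = $42,841. Book value $85,682.
Year 3: ⌊$85,682 × 200%/6⌋ = $28,560. Book value $57,122.
Year 4: ⌊$57,122 × 200%/6⌋ = $19,040. Book value $38,082.
Year 5: ⌊$38,082 × 200%/6⌋ = $12,694. Book value $25,388.
Year 6 (final): $25,388 − $24,400 = $988. Book value $24,400.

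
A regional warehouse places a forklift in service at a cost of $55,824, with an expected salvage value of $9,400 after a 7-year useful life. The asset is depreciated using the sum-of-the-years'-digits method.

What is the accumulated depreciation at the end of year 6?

Depreciable base = $55,824 − $9,400 = $46,424.
Sum of the years' digits = 7+6+5+4+3+2+1 = 28.
Year 1: $46,424 × 7/28 = $11,606. Book value $44,218.
Year 2: $46,424 × 6/28 = $9,948. Book value $34,270.
Year 3: $46,424 × 5/28 = $8,290. Book value $25,980.
Year 4: $46,424 × 4/28 = $6,632. Book value $19,348.
Year 5: $46,424 × 3/28 = $4,974. Book value $14,374.
Year 6: $46,424 × 2/28 = $3,316. Book value $11,058.
Accumulated through year 6 = $55,824 − $11,058 = $44,766.

$44,766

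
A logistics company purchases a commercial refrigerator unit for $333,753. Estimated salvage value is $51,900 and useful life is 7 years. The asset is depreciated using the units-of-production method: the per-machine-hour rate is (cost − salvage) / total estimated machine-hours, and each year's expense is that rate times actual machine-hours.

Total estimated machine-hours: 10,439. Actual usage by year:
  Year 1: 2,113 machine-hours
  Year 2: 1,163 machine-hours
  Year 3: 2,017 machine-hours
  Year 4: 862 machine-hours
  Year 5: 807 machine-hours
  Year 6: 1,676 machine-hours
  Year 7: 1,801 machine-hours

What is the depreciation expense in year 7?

$48,627

Depreciable base = $333,753 − $51,900 = $281,853.
Rate = $281,853 / 10,439 machine-hours = $27 per machine-hour.
Year 1: 2,113 × $27 = $57,051. Book value $276,702.
Year 2: 1,163 × $27 = $31,401. Book value $245,301.
Year 3: 2,017 × $27 = $54,459. Book value $190,842.
Year 4: 862 × $27 = $23,274. Book value $167,568.
Year 5: 807 × $27 = $21,789. Book value $145,779.
Year 6: 1,676 × $27 = $45,252. Book value $100,527.
Year 7: 1,801 × $27 = $48,627. Book value $51,900.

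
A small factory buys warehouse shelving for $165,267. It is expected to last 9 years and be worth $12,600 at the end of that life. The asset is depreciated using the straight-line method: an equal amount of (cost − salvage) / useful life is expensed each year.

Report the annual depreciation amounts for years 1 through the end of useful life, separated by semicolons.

Depreciable base = $165,267 − $12,600 = $152,667.
Annual expense = $152,667 / 9 = $16,963.
End of year 1: book value $148,304.
End of year 2: book value $131,341.
End of year 3: book value $114,378.
End of year 4: book value $97,415.
End of year 5: book value $80,452.
End of year 6: book value $63,489.
End of year 7: book value $46,526.
End of year 8: book value $29,563.
End of year 9: book value $12,600.

$16,963; $16,963; $16,963; $16,963; $16,963; $16,963; $16,963; $16,963; $16,963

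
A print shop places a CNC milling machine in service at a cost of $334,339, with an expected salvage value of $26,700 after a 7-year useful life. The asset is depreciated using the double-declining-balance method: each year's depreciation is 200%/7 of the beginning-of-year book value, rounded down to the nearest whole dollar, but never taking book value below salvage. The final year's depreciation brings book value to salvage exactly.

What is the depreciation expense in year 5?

$24,866

Depreciable base = $334,339 − $26,700 = $307,639.
Year 1: ⌊$334,339 × 200%/7⌋ = $95,525. Book value $238,814.
Year 2: ⌊$238,814 × 200%/7⌋ = $68,232. Book value $170,582.
Year 3: ⌊$170,582 × 200%/7⌋ = $48,737. Book value $121,845.
Year 4: ⌊$121,845 × 200%/7⌋ = $34,812. Book value $87,033.
Year 5: ⌊$87,033 × 200%/7⌋ = $24,866. Book value $62,167.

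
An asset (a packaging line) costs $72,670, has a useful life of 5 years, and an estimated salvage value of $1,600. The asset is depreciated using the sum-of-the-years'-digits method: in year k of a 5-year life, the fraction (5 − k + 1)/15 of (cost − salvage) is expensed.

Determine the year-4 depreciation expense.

$9,476

Depreciable base = $72,670 − $1,600 = $71,070.
Sum of the years' digits = 5+4+3+2+1 = 15.
Year 1: $71,070 × 5/15 = $23,690. Book value $48,980.
Year 2: $71,070 × 4/15 = $18,952. Book value $30,028.
Year 3: $71,070 × 3/15 = $14,214. Book value $15,814.
Year 4: $71,070 × 2/15 = $9,476. Book value $6,338.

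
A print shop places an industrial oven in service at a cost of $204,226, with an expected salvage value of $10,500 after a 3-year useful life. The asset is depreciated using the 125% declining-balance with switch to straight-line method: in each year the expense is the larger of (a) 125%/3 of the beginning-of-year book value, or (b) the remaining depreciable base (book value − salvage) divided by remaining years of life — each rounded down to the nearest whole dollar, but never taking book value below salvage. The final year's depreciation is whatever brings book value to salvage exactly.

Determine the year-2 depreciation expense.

Depreciable base = $204,226 − $10,500 = $193,726.
Year 1: DB = ⌊$204,226 × 125%/3⌋ = $85,094; SL = ⌊$193,726/3⌋ = $64,575 → take DB $85,094. Book value $119,132.
Year 2: DB = ⌊$119,132 × 125%/3⌋ = $49,638; SL = ⌊$108,632/2⌋ = $54,316 → take SL $54,316. Book value $64,816.

$54,316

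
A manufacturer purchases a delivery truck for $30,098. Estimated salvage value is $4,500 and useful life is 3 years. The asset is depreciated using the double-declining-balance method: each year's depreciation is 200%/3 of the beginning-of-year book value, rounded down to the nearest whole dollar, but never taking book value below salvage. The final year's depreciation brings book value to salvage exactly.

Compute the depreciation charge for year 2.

Depreciable base = $30,098 − $4,500 = $25,598.
Year 1: ⌊$30,098 × 200%/3⌋ = $20,065. Book value $10,033.
Year 2: ⌊$10,033 × 200%/3⌋ = $6,688, capped at $5,533. Book value $4,500.

$5,533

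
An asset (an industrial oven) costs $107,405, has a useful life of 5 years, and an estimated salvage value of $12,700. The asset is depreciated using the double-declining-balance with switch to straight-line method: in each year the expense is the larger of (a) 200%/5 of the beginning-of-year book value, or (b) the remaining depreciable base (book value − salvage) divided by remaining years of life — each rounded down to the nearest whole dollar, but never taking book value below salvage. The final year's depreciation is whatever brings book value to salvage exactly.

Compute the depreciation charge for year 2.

$25,777

Depreciable base = $107,405 − $12,700 = $94,705.
Year 1: DB = ⌊$107,405 × 200%/5⌋ = $42,962; SL = ⌊$94,705/5⌋ = $18,941 → take DB $42,962. Book value $64,443.
Year 2: DB = ⌊$64,443 × 200%/5⌋ = $25,777; SL = ⌊$51,743/4⌋ = $12,935 → take DB $25,777. Book value $38,666.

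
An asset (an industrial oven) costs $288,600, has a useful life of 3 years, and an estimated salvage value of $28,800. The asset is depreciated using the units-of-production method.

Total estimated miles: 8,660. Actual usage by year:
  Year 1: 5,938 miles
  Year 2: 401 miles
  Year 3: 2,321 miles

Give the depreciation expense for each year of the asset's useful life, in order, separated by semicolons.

$178,140; $12,030; $69,630

Depreciable base = $288,600 − $28,800 = $259,800.
Rate = $259,800 / 8,660 miles = $30 per mile.
Year 1: 5,938 × $30 = $178,140. Book value $110,460.
Year 2: 401 × $30 = $12,030. Book value $98,430.
Year 3: 2,321 × $30 = $69,630. Book value $28,800.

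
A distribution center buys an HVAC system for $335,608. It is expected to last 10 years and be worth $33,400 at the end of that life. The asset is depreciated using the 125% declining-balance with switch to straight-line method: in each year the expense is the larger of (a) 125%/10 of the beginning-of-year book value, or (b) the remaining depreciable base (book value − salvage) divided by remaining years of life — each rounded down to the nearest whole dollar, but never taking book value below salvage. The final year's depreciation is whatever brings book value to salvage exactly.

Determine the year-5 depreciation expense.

Depreciable base = $335,608 − $33,400 = $302,208.
Year 1: DB = ⌊$335,608 × 125%/10⌋ = $41,951; SL = ⌊$302,208/10⌋ = $30,220 → take DB $41,951. Book value $293,657.
Year 2: DB = ⌊$293,657 × 125%/10⌋ = $36,707; SL = ⌊$260,257/9⌋ = $28,917 → take DB $36,707. Book value $256,950.
Year 3: DB = ⌊$256,950 × 125%/10⌋ = $32,118; SL = ⌊$223,550/8⌋ = $27,943 → take DB $32,118. Book value $224,832.
Year 4: DB = ⌊$224,832 × 125%/10⌋ = $28,104; SL = ⌊$191,432/7⌋ = $27,347 → take DB $28,104. Book value $196,728.
Year 5: DB = ⌊$196,728 × 125%/10⌋ = $24,591; SL = ⌊$163,328/6⌋ = $27,221 → take SL $27,221. Book value $169,507.

$27,221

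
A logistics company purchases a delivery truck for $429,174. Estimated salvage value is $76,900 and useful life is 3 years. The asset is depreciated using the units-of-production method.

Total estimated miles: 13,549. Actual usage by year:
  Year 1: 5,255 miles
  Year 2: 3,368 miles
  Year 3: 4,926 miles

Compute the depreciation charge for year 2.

Depreciable base = $429,174 − $76,900 = $352,274.
Rate = $352,274 / 13,549 miles = $26 per mile.
Year 1: 5,255 × $26 = $136,630. Book value $292,544.
Year 2: 3,368 × $26 = $87,568. Book value $204,976.

$87,568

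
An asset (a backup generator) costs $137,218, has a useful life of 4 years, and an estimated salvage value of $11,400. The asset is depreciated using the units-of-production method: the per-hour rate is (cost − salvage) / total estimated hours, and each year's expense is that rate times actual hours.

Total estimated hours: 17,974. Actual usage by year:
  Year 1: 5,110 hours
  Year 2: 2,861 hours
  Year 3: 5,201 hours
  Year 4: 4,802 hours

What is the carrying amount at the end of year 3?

Depreciable base = $137,218 − $11,400 = $125,818.
Rate = $125,818 / 17,974 hours = $7 per hour.
Year 1: 5,110 × $7 = $35,770. Book value $101,448.
Year 2: 2,861 × $7 = $20,027. Book value $81,421.
Year 3: 5,201 × $7 = $36,407. Book value $45,014.

$45,014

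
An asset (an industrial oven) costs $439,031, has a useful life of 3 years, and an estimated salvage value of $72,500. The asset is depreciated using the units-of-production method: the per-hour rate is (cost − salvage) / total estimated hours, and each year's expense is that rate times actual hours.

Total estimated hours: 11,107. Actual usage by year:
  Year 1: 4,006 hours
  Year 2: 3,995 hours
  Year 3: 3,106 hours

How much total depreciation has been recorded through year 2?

$264,033

Depreciable base = $439,031 − $72,500 = $366,531.
Rate = $366,531 / 11,107 hours = $33 per hour.
Year 1: 4,006 × $33 = $132,198. Book value $306,833.
Year 2: 3,995 × $33 = $131,835. Book value $174,998.
Accumulated through year 2 = $439,031 − $174,998 = $264,033.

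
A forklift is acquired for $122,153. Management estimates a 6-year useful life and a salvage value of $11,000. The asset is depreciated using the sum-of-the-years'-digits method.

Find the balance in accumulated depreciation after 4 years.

Depreciable base = $122,153 − $11,000 = $111,153.
Sum of the years' digits = 6+5+4+3+2+1 = 21.
Year 1: $111,153 × 6/21 = $31,758. Book value $90,395.
Year 2: $111,153 × 5/21 = $26,465. Book value $63,930.
Year 3: $111,153 × 4/21 = $21,172. Book value $42,758.
Year 4: $111,153 × 3/21 = $15,879. Book value $26,879.
Accumulated through year 4 = $122,153 − $26,879 = $95,274.

$95,274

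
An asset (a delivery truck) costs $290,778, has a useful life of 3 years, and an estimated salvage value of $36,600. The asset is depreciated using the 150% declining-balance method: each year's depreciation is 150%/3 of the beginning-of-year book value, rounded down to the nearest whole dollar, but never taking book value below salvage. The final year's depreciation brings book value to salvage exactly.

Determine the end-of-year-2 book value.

Depreciable base = $290,778 − $36,600 = $254,178.
Year 1: ⌊$290,778 × 150%/3⌋ = $145,389. Book value $145,389.
Year 2: ⌊$145,389 × 150%/3⌋ = $72,694. Book value $72,695.

$72,695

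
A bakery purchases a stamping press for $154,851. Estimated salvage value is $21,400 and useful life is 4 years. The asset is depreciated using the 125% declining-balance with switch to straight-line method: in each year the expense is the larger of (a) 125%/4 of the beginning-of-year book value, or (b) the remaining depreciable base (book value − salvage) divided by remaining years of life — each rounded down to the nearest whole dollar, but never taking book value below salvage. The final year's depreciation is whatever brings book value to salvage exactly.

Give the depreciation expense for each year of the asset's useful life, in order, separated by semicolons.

$48,390; $33,269; $25,896; $25,896

Depreciable base = $154,851 − $21,400 = $133,451.
Year 1: DB = ⌊$154,851 × 125%/4⌋ = $48,390; SL = ⌊$133,451/4⌋ = $33,362 → take DB $48,390. Book value $106,461.
Year 2: DB = ⌊$106,461 × 125%/4⌋ = $33,269; SL = ⌊$85,061/3⌋ = $28,353 → take DB $33,269. Book value $73,192.
Year 3: DB = ⌊$73,192 × 125%/4⌋ = $22,872; SL = ⌊$51,792/2⌋ = $25,896 → take SL $25,896. Book value $47,296.
Year 4 (final): $47,296 − $21,400 = $25,896. Book value $21,400.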